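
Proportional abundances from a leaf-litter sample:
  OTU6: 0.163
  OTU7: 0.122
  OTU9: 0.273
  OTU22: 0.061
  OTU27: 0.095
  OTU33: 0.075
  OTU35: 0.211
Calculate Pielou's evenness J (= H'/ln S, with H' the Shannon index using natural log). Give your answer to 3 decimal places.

H' = −Σ pᵢ ln pᵢ = −((-0.29568) + (-0.25666) + (-0.35443) + (-0.17061) + (-0.22362) + (-0.19427) + (-0.32829)) = 1.82356 (working shown to 5 dp, full precision carried).
With S = 7 species, ln S = 1.94591, so J = 1.82356/1.94591 = 0.93713, i.e. 0.937 to 3 decimal places.

0.937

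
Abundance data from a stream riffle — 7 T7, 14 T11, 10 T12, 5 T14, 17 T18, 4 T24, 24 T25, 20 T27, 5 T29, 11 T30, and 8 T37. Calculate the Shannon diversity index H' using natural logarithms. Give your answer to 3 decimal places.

Total N = 7+14+10+5+17+4+24+20+5+11+8 = 125, so the proportions are 0.056, 0.112, 0.08, 0.04, 0.136, 0.032, 0.192, 0.16, 0.04, 0.088, 0.064 (working shown to 5 dp, full precision carried).
Each pᵢ ln pᵢ term: 0.056×(-2.88240)=-0.16141, 0.112×(-2.18926)=-0.24520, 0.08×(-2.52573)=-0.20206, 0.04×(-3.21888)=-0.12876, 0.136×(-1.99510)=-0.27133, 0.032×(-3.44202)=-0.11014, 0.192×(-1.65026)=-0.31685, 0.16×(-1.83258)=-0.29321, 0.04×(-3.21888)=-0.12876, 0.088×(-2.43042)=-0.21388, 0.064×(-2.74887)=-0.17593.
Sum = -2.24753, so H' = 2.248.

2.248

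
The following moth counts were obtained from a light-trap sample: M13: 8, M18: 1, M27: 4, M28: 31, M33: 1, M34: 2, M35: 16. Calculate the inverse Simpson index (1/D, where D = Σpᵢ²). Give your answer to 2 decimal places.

Total N = 8+1+4+31+1+2+16 = 63, so the proportions are 0.12698, 0.01587, 0.06349, 0.49206, 0.01587, 0.03175, 0.25397 (working shown to 5 dp, full precision carried).
D = 0.12698² + 0.01587² + 0.06349² + 0.49206² + 0.01587² + 0.03175² + 0.25397² = 0.01612 + 0.00025 + 0.00403 + 0.24213 + 0.00025 + 0.00101 + 0.06450 = 0.32829.
So 1/D = 3.0460, i.e. 3.05 to 2 decimal places.

3.05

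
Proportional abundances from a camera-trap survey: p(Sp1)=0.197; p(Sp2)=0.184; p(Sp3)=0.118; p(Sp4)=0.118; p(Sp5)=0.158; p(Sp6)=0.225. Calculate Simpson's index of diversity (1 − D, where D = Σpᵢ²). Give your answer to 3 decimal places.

0.824

D = 0.197² + 0.184² + 0.118² + 0.118² + 0.158² + 0.225² = 0.03881 + 0.03386 + 0.01392 + 0.01392 + 0.02496 + 0.05063 = 0.17610 (working shown to 5 dp, full precision carried).
So 1 − D = 0.82390, i.e. 0.824 to 3 decimal places.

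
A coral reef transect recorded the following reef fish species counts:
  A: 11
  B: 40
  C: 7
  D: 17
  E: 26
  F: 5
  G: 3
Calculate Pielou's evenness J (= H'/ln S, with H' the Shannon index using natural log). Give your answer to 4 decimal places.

Total N = 11+40+7+17+26+5+3 = 109, so the proportions are 0.100917, 0.366972, 0.06422, 0.155963, 0.238532, 0.045872, 0.027523 (working shown to 6 dp, full precision carried).
H' = −Σ pᵢ ln pᵢ = −((-0.231449) + (-0.367878) + (-0.176313) + (-0.289801) + (-0.341876) + (-0.141372) + (-0.098883)) = 1.647572.
With S = 7 species, ln S = 1.945910, so J = 1.647572/1.945910 = 0.846685, i.e. 0.8467 to 4 decimal places.

0.8467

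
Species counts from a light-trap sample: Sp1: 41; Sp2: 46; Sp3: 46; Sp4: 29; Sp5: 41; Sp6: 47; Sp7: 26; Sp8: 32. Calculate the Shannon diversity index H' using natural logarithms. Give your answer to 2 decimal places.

2.06

Total N = 41+46+46+29+41+47+26+32 = 308, so the proportions are 0.1331, 0.1494, 0.1494, 0.0942, 0.1331, 0.1526, 0.0844, 0.1039 (working shown to 4 dp, full precision carried).
Each pᵢ ln pᵢ term: 0.1331×(-2.0165)=-0.2684, 0.1494×(-1.9015)=-0.2840, 0.1494×(-1.9015)=-0.2840, 0.0942×(-2.3628)=-0.2225, 0.1331×(-2.0165)=-0.2684, 0.1526×(-1.8800)=-0.2869, 0.0844×(-2.4720)=-0.2087, 0.1039×(-2.2644)=-0.2353.
Sum = -2.0581, so H' = 2.06.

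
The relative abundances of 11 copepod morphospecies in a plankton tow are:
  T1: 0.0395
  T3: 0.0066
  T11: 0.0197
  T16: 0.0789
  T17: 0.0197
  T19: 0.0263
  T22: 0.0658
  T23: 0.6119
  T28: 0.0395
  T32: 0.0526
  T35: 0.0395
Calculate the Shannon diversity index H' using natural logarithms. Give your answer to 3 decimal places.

1.501

Each pᵢ ln pᵢ term (working shown to 5 dp, full precision carried): 0.0395×(-3.23145)=-0.12764, 0.0066×(-5.02069)=-0.03314, 0.0197×(-3.92714)=-0.07736, 0.0789×(-2.53957)=-0.20037, 0.0197×(-3.92714)=-0.07736, 0.0263×(-3.63819)=-0.09568, 0.0658×(-2.72114)=-0.17905, 0.6119×(-0.49119)=-0.30056, 0.0395×(-3.23145)=-0.12764, 0.0526×(-2.94504)=-0.15491, 0.0395×(-3.23145)=-0.12764.
Sum = -1.50137, so H' = 1.501.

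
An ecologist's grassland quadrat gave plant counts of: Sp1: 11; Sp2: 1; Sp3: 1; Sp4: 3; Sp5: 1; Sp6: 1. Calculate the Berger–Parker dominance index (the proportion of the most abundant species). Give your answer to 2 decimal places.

0.61

Total N = 11+1+1+3+1+1 = 18, so the proportions are 0.6111, 0.0556, 0.0556, 0.1667, 0.0556, 0.0556 (working shown to 4 dp, full precision carried).
The largest proportion is 0.6111, i.e. d = 0.61 to 2 decimal places.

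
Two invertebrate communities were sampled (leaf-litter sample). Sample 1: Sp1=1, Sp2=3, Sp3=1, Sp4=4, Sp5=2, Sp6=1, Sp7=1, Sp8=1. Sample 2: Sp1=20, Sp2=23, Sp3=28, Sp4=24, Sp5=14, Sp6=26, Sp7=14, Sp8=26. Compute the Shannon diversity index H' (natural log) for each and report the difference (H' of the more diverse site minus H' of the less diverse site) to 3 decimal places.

Sample 1: N=14, proportions 0.0714286, 0.2142857, 0.0714286, 0.2857143, 0.1428571, 0.0714286, 0.0714286, 0.0714286, giving H' = 1.9085353 (working shown to 7 dp, full precision carried).
Sample 2: N=175, proportions 0.1142857, 0.1314286, 0.16, 0.1371429, 0.08, 0.1485714, 0.08, 0.1485714, giving H' = 2.0509537.
Difference = |1.9085353 − 2.0509537| = 0.1424184, i.e. 0.142 to 3 decimal places.

0.142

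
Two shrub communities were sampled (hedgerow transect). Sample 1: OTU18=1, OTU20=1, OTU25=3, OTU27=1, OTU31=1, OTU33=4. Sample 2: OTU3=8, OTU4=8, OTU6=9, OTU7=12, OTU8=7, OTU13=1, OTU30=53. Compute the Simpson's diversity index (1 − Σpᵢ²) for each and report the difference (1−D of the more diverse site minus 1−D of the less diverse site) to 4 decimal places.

Sample 1: N=11, proportions 0.090909, 0.090909, 0.272727, 0.090909, 0.090909, 0.363636, giving 1−D = 0.760331 (working shown to 6 dp, full precision carried).
Sample 2: N=98, proportions 0.081633, 0.081633, 0.091837, 0.122449, 0.071429, 0.010204, 0.540816, giving 1−D = 0.665556.
Difference = |0.760331 − 0.665556| = 0.094775, i.e. 0.0948 to 4 decimal places.

0.0948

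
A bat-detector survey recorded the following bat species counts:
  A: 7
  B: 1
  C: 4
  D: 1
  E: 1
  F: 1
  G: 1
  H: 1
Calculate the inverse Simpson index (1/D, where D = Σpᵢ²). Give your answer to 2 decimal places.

4.07

Total N = 7+1+4+1+1+1+1+1 = 17, so the proportions are 0.411765, 0.058824, 0.235294, 0.058824, 0.058824, 0.058824, 0.058824, 0.058824 (working shown to 6 dp, full precision carried).
D = 0.411765² + 0.058824² + 0.235294² + 0.058824² + 0.058824² + 0.058824² + 0.058824² + 0.058824² = 0.169550 + 0.003460 + 0.055363 + 0.003460 + 0.003460 + 0.003460 + 0.003460 + 0.003460 = 0.245675.
So 1/D = 4.0704, i.e. 4.07 to 2 decimal places.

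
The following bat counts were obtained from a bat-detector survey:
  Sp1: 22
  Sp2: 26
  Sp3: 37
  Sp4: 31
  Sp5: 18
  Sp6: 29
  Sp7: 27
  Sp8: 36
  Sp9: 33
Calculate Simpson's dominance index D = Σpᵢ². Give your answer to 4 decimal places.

0.1158

Total N = 22+26+37+31+18+29+27+36+33 = 259, so the proportions are 0.084942, 0.100386, 0.142857, 0.119691, 0.069498, 0.111969, 0.104247, 0.138996, 0.127413 (working shown to 6 dp, full precision carried).
D = 0.084942² + 0.100386² + 0.142857² + 0.119691² + 0.069498² + 0.111969² + 0.104247² + 0.138996² + 0.127413² = 0.007215 + 0.010077 + 0.020408 + 0.014326 + 0.004830 + 0.012537 + 0.010867 + 0.019320 + 0.016234 = 0.115815.
To 4 decimal places, D = 0.1158.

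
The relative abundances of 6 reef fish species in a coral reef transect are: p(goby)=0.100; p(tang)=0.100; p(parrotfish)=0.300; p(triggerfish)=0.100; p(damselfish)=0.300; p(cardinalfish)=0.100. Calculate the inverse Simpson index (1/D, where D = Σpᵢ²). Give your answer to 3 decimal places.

D = 0.1² + 0.1² + 0.3² + 0.1² + 0.3² + 0.1² = 0.0100000 + 0.0100000 + 0.0900000 + 0.0100000 + 0.0900000 + 0.0100000 = 0.2200000 (working shown to 7 dp, full precision carried).
So 1/D = 4.54545, i.e. 4.545 to 3 decimal places.

4.545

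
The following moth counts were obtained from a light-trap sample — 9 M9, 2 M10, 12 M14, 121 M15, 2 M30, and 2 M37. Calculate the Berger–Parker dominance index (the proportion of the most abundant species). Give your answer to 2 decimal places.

Total N = 9+2+12+121+2+2 = 148, so the proportions are 0.0608, 0.0135, 0.0811, 0.8176, 0.0135, 0.0135 (working shown to 4 dp, full precision carried).
The largest proportion is 0.8176, i.e. d = 0.82 to 2 decimal places.

0.82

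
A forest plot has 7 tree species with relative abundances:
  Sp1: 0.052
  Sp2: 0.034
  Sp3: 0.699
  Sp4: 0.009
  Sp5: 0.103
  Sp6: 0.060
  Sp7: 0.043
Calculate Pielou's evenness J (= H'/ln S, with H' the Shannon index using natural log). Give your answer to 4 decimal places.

H' = −Σ pᵢ ln pᵢ = −((-0.153739) + (-0.114967) + (-0.250315) + (-0.042395) + (-0.234122) + (-0.168805) + (-0.135302)) = 1.099644 (working shown to 6 dp, full precision carried).
With S = 7 species, ln S = 1.945910, so J = 1.099644/1.945910 = 0.565105, i.e. 0.5651 to 4 decimal places.

0.5651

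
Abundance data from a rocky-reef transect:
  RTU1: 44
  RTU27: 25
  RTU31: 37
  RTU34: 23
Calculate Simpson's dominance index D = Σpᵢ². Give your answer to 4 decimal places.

0.2680

Total N = 44+25+37+23 = 129, so the proportions are 0.341085, 0.193798, 0.286822, 0.178295 (working shown to 6 dp, full precision carried).
D = 0.341085² + 0.193798² + 0.286822² + 0.178295² = 0.116339 + 0.037558 + 0.082267 + 0.031789 = 0.267953.
To 4 decimal places, D = 0.2680.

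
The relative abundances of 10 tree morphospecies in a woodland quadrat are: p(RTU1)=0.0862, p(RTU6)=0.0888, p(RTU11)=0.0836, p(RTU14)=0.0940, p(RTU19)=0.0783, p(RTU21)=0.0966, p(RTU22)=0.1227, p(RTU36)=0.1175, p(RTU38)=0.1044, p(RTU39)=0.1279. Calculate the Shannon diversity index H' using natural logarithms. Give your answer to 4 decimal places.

Each pᵢ ln pᵢ term (working shown to 6 dp, full precision carried): 0.0862×(-2.451085)=-0.211284, 0.0888×(-2.421369)=-0.215018, 0.0836×(-2.481712)=-0.207471, 0.094×(-2.364460)=-0.222259, 0.0783×(-2.547208)=-0.199446, 0.0966×(-2.337177)=-0.225771, 0.1227×(-2.098013)=-0.257426, 0.1175×(-2.141317)=-0.251605, 0.1044×(-2.259526)=-0.235894, 0.1279×(-2.056507)=-0.263027.
Sum = -2.289202, so H' = 2.2892.

2.2892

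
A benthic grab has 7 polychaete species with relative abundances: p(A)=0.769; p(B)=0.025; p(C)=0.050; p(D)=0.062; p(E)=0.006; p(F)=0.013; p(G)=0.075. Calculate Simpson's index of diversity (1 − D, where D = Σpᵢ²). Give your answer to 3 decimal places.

D = 0.769² + 0.025² + 0.05² + 0.062² + 0.006² + 0.013² + 0.075² = 0.59136 + 0.00063 + 0.00250 + 0.00384 + 0.00004 + 0.00017 + 0.00562 = 0.60416 (working shown to 5 dp, full precision carried).
So 1 − D = 0.39584, i.e. 0.396 to 3 decimal places.

0.396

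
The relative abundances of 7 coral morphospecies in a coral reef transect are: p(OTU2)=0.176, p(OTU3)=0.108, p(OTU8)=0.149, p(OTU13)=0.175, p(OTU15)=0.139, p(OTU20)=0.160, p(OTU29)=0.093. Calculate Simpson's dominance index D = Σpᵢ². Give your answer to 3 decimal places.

0.149

D = 0.176² + 0.108² + 0.149² + 0.175² + 0.139² + 0.16² + 0.093² = 0.03098 + 0.01166 + 0.02220 + 0.03062 + 0.01932 + 0.02560 + 0.00865 = 0.14904 (working shown to 5 dp, full precision carried).
To 3 decimal places, D = 0.149.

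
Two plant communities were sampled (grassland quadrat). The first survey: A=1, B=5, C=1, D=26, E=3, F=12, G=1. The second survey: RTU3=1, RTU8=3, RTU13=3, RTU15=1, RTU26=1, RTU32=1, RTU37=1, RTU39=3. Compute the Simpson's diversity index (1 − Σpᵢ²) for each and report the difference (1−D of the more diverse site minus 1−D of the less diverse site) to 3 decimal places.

The first survey: N=49, proportions 0.0204082, 0.1020408, 0.0204082, 0.5306122, 0.0612245, 0.244898, 0.0204082, giving 1−D = 0.6430654 (working shown to 7 dp, full precision carried).
The second survey: N=14, proportions 0.0714286, 0.2142857, 0.2142857, 0.0714286, 0.0714286, 0.0714286, 0.0714286, 0.2142857, giving 1−D = 0.8367347.
Difference = |0.6430654 − 0.8367347| = 0.1936693, i.e. 0.194 to 3 decimal places.

0.194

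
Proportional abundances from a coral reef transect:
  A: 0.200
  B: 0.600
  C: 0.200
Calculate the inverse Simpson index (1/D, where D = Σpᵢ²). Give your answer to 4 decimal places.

D = 0.2² + 0.6² + 0.2² = 0.0400000 + 0.3600000 + 0.0400000 = 0.4400000 (working shown to 7 dp, full precision carried).
So 1/D = 2.272727, i.e. 2.2727 to 4 decimal places.

2.2727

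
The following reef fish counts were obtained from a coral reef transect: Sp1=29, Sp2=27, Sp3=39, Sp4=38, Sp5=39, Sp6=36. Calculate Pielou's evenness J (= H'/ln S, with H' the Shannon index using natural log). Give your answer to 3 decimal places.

Total N = 29+27+39+38+39+36 = 208, so the proportions are 0.13942, 0.12981, 0.1875, 0.18269, 0.1875, 0.17308 (working shown to 5 dp, full precision carried).
H' = −Σ pᵢ ln pᵢ = −((-0.27470) + (-0.26503) + (-0.31387) + (-0.31057) + (-0.31387) + (-0.30358)) = 1.78162.
With S = 6 species, ln S = 1.79176, so J = 1.78162/1.79176 = 0.99434, i.e. 0.994 to 3 decimal places.

0.994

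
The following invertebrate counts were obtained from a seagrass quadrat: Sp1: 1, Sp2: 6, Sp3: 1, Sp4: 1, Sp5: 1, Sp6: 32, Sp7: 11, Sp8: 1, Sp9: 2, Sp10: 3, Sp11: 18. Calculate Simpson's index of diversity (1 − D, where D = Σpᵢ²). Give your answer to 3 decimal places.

0.743

Total N = 1+6+1+1+1+32+11+1+2+3+18 = 77, so the proportions are 0.01299, 0.07792, 0.01299, 0.01299, 0.01299, 0.41558, 0.14286, 0.01299, 0.02597, 0.03896, 0.23377 (working shown to 5 dp, full precision carried).
D = 0.01299² + 0.07792² + 0.01299² + 0.01299² + 0.01299² + 0.41558² + 0.14286² + 0.01299² + 0.02597² + 0.03896² + 0.23377² = 0.00017 + 0.00607 + 0.00017 + 0.00017 + 0.00017 + 0.17271 + 0.02041 + 0.00017 + 0.00067 + 0.00152 + 0.05465 = 0.25687.
So 1 − D = 0.74313, i.e. 0.743 to 3 decimal places.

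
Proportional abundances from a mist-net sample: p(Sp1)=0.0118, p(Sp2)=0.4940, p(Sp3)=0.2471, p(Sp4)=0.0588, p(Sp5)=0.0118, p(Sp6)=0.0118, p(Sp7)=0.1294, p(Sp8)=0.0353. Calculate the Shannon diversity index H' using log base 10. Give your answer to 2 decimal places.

Each pᵢ log₁₀ pᵢ term (working shown to 4 dp, full precision carried): 0.0118×(-1.9281)=-0.0228, 0.494×(-0.3063)=-0.1513, 0.2471×(-0.6071)=-0.1500, 0.0588×(-1.2306)=-0.0724, 0.0118×(-1.9281)=-0.0228, 0.0118×(-1.9281)=-0.0228, 0.1294×(-0.8881)=-0.1149, 0.0353×(-1.4522)=-0.0513.
Sum = -0.6081, so H' = 0.61.

0.61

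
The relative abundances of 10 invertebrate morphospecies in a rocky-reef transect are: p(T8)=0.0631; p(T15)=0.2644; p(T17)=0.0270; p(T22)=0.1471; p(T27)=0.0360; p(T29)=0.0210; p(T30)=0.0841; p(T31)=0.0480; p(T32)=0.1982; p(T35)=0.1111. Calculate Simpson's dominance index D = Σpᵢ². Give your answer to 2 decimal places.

D = 0.0631² + 0.2644² + 0.027² + 0.1471² + 0.036² + 0.021² + 0.0841² + 0.048² + 0.1982² + 0.1111² = 0.0040 + 0.0699 + 0.0007 + 0.0216 + 0.0013 + 0.0004 + 0.0071 + 0.0023 + 0.0393 + 0.0123 = 0.1590 (working shown to 4 dp, full precision carried).
To 2 decimal places, D = 0.16.

0.16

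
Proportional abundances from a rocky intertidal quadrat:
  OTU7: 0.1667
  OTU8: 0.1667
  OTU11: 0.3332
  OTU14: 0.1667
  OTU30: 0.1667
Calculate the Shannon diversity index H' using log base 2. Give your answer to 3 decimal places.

Each pᵢ log₂ pᵢ term (working shown to 5 dp, full precision carried): 0.1667×(-2.58467)=-0.43087, 0.1667×(-2.58467)=-0.43087, 0.3332×(-1.58554)=-0.52830, 0.1667×(-2.58467)=-0.43087, 0.1667×(-2.58467)=-0.43087.
Sum = -2.25176, so H' = 2.252.

2.252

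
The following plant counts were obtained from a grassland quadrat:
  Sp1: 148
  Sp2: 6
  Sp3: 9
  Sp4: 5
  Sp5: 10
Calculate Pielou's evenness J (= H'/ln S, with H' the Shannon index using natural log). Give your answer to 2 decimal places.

Total N = 148+6+9+5+10 = 178, so the proportions are 0.8315, 0.0337, 0.0506, 0.0281, 0.0562 (working shown to 4 dp, full precision carried).
H' = −Σ pᵢ ln pᵢ = −((-0.1535) + (-0.1143) + (-0.1509) + (-0.1003) + (-0.1618)) = 0.6807.
With S = 5 species, ln S = 1.6094, so J = 0.6807/1.6094 = 0.4230, i.e. 0.42 to 2 decimal places.

0.42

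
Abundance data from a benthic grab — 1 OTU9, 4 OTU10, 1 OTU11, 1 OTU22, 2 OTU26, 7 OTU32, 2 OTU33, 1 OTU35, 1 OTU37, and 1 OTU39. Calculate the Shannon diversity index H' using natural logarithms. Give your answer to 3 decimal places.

2.000

Total N = 1+4+1+1+2+7+2+1+1+1 = 21, so the proportions are 0.04762, 0.19048, 0.04762, 0.04762, 0.09524, 0.33333, 0.09524, 0.04762, 0.04762, 0.04762 (working shown to 5 dp, full precision carried).
Each pᵢ ln pᵢ term: 0.04762×(-3.04452)=-0.14498, 0.19048×(-1.65823)=-0.31585, 0.04762×(-3.04452)=-0.14498, 0.04762×(-3.04452)=-0.14498, 0.09524×(-2.35138)=-0.22394, 0.33333×(-1.09861)=-0.36620, 0.09524×(-2.35138)=-0.22394, 0.04762×(-3.04452)=-0.14498, 0.04762×(-3.04452)=-0.14498, 0.04762×(-3.04452)=-0.14498.
Sum = -1.99980, so H' = 2.000.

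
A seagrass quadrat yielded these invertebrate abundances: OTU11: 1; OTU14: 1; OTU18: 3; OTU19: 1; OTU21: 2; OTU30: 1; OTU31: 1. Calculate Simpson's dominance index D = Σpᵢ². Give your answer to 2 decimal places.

Total N = 1+1+3+1+2+1+1 = 10, so the proportions are 0.1, 0.1, 0.3, 0.1, 0.2, 0.1, 0.1 (working shown to 4 dp, full precision carried).
D = 0.1² + 0.1² + 0.3² + 0.1² + 0.2² + 0.1² + 0.1² = 0.0100 + 0.0100 + 0.0900 + 0.0100 + 0.0400 + 0.0100 + 0.0100 = 0.1800.
To 2 decimal places, D = 0.18.

0.18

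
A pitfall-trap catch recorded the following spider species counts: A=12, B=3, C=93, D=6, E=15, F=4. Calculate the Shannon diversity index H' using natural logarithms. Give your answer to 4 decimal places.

1.0440

Total N = 12+3+93+6+15+4 = 133, so the proportions are 0.090226, 0.022556, 0.699248, 0.045113, 0.112782, 0.030075 (working shown to 6 dp, full precision carried).
Each pᵢ ln pᵢ term: 0.090226×(-2.405442)=-0.217032, 0.022556×(-3.791737)=-0.085528, 0.699248×(-0.357750)=-0.250156, 0.045113×(-3.098590)=-0.139786, 0.112782×(-2.182299)=-0.246124, 0.030075×(-3.504055)=-0.105385.
Sum = -1.044011, so H' = 1.0440.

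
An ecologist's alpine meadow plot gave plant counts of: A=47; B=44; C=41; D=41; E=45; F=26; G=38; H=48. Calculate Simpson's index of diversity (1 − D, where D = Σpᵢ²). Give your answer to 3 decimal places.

0.872

Total N = 47+44+41+41+45+26+38+48 = 330, so the proportions are 0.14242, 0.13333, 0.12424, 0.12424, 0.13636, 0.07879, 0.11515, 0.14545 (working shown to 5 dp, full precision carried).
D = 0.14242² + 0.13333² + 0.12424² + 0.12424² + 0.13636² + 0.07879² + 0.11515² + 0.14545² = 0.02028 + 0.01778 + 0.01544 + 0.01544 + 0.01860 + 0.00621 + 0.01326 + 0.02116 = 0.12815.
So 1 − D = 0.87185, i.e. 0.872 to 3 decimal places.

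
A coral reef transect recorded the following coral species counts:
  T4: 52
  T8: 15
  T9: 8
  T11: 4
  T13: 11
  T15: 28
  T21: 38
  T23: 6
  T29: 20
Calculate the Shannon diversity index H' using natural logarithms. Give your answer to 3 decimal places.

1.925

Total N = 52+15+8+4+11+28+38+6+20 = 182, so the proportions are 0.28571, 0.08242, 0.04396, 0.02198, 0.06044, 0.15385, 0.20879, 0.03297, 0.10989 (working shown to 5 dp, full precision carried).
Each pᵢ ln pᵢ term: 0.28571×(-1.25276)=-0.35793, 0.08242×(-2.49596)=-0.20571, 0.04396×(-3.12457)=-0.13734, 0.02198×(-3.81771)=-0.08391, 0.06044×(-2.80611)=-0.16960, 0.15385×(-1.87180)=-0.28797, 0.20879×(-1.56642)=-0.32705, 0.03297×(-3.41225)=-0.11249, 0.10989×(-2.20827)=-0.24267.
Sum = -1.92468, so H' = 1.925.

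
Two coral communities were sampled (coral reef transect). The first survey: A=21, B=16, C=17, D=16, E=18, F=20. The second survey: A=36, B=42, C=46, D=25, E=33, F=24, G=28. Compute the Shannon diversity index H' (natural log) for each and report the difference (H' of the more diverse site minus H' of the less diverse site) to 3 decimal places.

0.133

The first survey: N=108, proportions 0.19444, 0.14815, 0.15741, 0.14815, 0.16667, 0.18519, giving H' = 1.78617 (working shown to 5 dp, full precision carried).
The second survey: N=234, proportions 0.15385, 0.17949, 0.19658, 0.10684, 0.14103, 0.10256, 0.11966, giving H' = 1.91883.
Difference = |1.78617 − 1.91883| = 0.13266, i.e. 0.133 to 3 decimal places.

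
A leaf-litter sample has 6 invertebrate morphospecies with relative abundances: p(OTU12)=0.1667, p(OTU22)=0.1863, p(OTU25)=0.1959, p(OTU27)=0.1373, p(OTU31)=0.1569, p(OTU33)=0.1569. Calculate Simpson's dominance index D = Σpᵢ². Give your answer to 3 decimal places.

0.169

D = 0.1667² + 0.1863² + 0.1959² + 0.1373² + 0.1569² + 0.1569² = 0.02779 + 0.03471 + 0.03838 + 0.01885 + 0.02462 + 0.02462 = 0.16896 (working shown to 5 dp, full precision carried).
To 3 decimal places, D = 0.169.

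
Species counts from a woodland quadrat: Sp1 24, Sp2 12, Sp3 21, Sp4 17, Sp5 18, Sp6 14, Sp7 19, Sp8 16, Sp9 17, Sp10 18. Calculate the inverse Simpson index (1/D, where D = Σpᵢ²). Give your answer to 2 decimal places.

Total N = 24+12+21+17+18+14+19+16+17+18 = 176, so the proportions are 0.136364, 0.068182, 0.119318, 0.096591, 0.102273, 0.079545, 0.107955, 0.090909, 0.096591, 0.102273 (working shown to 6 dp, full precision carried).
D = 0.136364² + 0.068182² + 0.119318² + 0.096591² + 0.102273² + 0.079545² + 0.107955² + 0.090909² + 0.096591² + 0.102273² = 0.018595 + 0.004649 + 0.014237 + 0.009330 + 0.010460 + 0.006327 + 0.011654 + 0.008264 + 0.009330 + 0.010460 = 0.103306.
So 1/D = 9.6800, i.e. 9.68 to 2 decimal places.

9.68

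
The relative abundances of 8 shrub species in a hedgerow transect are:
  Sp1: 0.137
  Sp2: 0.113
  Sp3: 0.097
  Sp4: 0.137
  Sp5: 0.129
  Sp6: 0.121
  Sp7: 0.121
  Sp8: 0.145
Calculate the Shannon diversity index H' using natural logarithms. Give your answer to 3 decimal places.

2.073

Each pᵢ ln pᵢ term (working shown to 5 dp, full precision carried): 0.137×(-1.98777)=-0.27233, 0.113×(-2.18037)=-0.24638, 0.097×(-2.33304)=-0.22631, 0.137×(-1.98777)=-0.27233, 0.129×(-2.04794)=-0.26418, 0.121×(-2.11196)=-0.25555, 0.121×(-2.11196)=-0.25555, 0.145×(-1.93102)=-0.28000.
Sum = -2.07262, so H' = 2.073.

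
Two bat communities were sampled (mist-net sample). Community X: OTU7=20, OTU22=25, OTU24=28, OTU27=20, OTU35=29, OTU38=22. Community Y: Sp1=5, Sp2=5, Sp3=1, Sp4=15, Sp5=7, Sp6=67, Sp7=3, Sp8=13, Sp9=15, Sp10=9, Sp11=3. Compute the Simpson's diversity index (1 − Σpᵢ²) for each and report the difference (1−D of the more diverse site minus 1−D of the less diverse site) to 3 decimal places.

0.089

Community X: N=144, proportions 0.1388889, 0.1736111, 0.1944444, 0.1388889, 0.2013889, 0.1527778, giving 1−D = 0.8295718 (working shown to 7 dp, full precision carried).
Community Y: N=143, proportions 0.034965, 0.034965, 0.006993, 0.1048951, 0.048951, 0.4685315, 0.020979, 0.0909091, 0.1048951, 0.0629371, 0.020979, giving 1−D = 0.7404763.
Difference = |0.8295718 − 0.7404763| = 0.0890955, i.e. 0.089 to 3 decimal places.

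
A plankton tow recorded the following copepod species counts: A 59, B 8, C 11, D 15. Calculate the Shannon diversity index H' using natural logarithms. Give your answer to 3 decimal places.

1.046

Total N = 59+8+11+15 = 93, so the proportions are 0.63441, 0.08602, 0.11828, 0.16129 (working shown to 5 dp, full precision carried).
Each pᵢ ln pᵢ term: 0.63441×(-0.45506)=-0.28870, 0.08602×(-2.45316)=-0.21102, 0.11828×(-2.13470)=-0.25249, 0.16129×(-1.82455)=-0.29428.
Sum = -1.04649, so H' = 1.046.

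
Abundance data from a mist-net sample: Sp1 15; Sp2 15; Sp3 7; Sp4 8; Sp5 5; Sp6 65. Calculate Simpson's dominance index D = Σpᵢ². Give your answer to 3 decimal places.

0.364

Total N = 15+15+7+8+5+65 = 115, so the proportions are 0.13043, 0.13043, 0.06087, 0.06957, 0.04348, 0.56522 (working shown to 5 dp, full precision carried).
D = 0.13043² + 0.13043² + 0.06087² + 0.06957² + 0.04348² + 0.56522² = 0.01701 + 0.01701 + 0.00371 + 0.00484 + 0.00189 + 0.31947 = 0.36393.
To 3 decimal places, D = 0.364.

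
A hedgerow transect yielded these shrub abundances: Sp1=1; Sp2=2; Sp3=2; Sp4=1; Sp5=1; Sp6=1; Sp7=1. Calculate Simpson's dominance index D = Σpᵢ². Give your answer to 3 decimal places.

0.160

Total N = 1+2+2+1+1+1+1 = 9, so the proportions are 0.111111, 0.222222, 0.222222, 0.111111, 0.111111, 0.111111, 0.111111 (working shown to 6 dp, full precision carried).
D = 0.111111² + 0.222222² + 0.222222² + 0.111111² + 0.111111² + 0.111111² + 0.111111² = 0.012346 + 0.049383 + 0.049383 + 0.012346 + 0.012346 + 0.012346 + 0.012346 = 0.160494.
To 3 decimal places, D = 0.160.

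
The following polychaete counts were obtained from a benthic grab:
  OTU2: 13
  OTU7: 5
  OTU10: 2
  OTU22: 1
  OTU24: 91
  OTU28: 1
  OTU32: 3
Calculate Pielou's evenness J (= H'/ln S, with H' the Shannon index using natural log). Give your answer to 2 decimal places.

Total N = 13+5+2+1+91+1+3 = 116, so the proportions are 0.1121, 0.0431, 0.0172, 0.0086, 0.7845, 0.0086, 0.0259 (working shown to 4 dp, full precision carried).
H' = −Σ pᵢ ln pᵢ = −((-0.2453) + (-0.1355) + (-0.0700) + (-0.0410) + (-0.1904) + (-0.0410) + (-0.0945)) = 0.8177.
With S = 7 species, ln S = 1.9459, so J = 0.8177/1.9459 = 0.4202, i.e. 0.42 to 2 decimal places.

0.42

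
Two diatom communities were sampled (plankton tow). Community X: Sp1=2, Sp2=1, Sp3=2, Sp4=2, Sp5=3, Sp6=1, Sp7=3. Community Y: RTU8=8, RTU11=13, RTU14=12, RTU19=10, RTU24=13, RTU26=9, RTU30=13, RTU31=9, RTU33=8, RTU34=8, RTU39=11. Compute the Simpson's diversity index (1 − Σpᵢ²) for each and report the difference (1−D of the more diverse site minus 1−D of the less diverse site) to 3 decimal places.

Community X: N=14, proportions 0.14286, 0.07143, 0.14286, 0.14286, 0.21429, 0.07143, 0.21429, giving 1−D = 0.83673 (working shown to 5 dp, full precision carried).
Community Y: N=114, proportions 0.07018, 0.11404, 0.10526, 0.08772, 0.11404, 0.07895, 0.11404, 0.07895, 0.07018, 0.07018, 0.09649, giving 1−D = 0.90566.
Difference = |0.83673 − 0.90566| = 0.06893, i.e. 0.069 to 3 decimal places.

0.069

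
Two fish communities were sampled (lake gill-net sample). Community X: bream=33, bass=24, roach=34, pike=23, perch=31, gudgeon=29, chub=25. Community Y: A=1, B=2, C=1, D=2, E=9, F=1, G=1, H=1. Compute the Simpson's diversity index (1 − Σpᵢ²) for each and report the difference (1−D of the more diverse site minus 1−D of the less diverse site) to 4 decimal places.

Community X: N=199, proportions 0.165829, 0.120603, 0.170854, 0.115578, 0.155779, 0.145729, 0.125628, giving 1−D = 0.854120 (working shown to 6 dp, full precision carried).
Community Y: N=18, proportions 0.055556, 0.111111, 0.055556, 0.111111, 0.5, 0.055556, 0.055556, 0.055556, giving 1−D = 0.709877.
Difference = |0.854120 − 0.709877| = 0.144243, i.e. 0.1442 to 4 decimal places.

0.1442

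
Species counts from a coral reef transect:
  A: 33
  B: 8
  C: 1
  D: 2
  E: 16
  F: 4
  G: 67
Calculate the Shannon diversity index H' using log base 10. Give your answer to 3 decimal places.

0.576

Total N = 33+8+1+2+16+4+67 = 131, so the proportions are 0.25191, 0.06107, 0.00763, 0.01527, 0.12214, 0.03053, 0.51145 (working shown to 5 dp, full precision carried).
Each pᵢ log₁₀ pᵢ term: 0.25191×(-0.59876)=-0.15083, 0.06107×(-1.21418)=-0.07415, 0.00763×(-2.11727)=-0.01616, 0.01527×(-1.81624)=-0.02773, 0.12214×(-0.91315)=-0.11153, 0.03053×(-1.51521)=-0.04627, 0.51145×(-0.29120)=-0.14893.
Sum = -0.57560, so H' = 0.576.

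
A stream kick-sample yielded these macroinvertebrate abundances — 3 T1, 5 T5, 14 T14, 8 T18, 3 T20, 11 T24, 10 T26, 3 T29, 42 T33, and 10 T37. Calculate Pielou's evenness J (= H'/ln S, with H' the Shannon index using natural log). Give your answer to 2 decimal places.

0.84

Total N = 3+5+14+8+3+11+10+3+42+10 = 109, so the proportions are 0.0275, 0.0459, 0.1284, 0.0734, 0.0275, 0.1009, 0.0917, 0.0275, 0.3853, 0.0917 (working shown to 4 dp, full precision carried).
H' = −Σ pᵢ ln pᵢ = −((-0.0989) + (-0.1414) + (-0.2636) + (-0.1917) + (-0.0989) + (-0.2314) + (-0.2192) + (-0.0989) + (-0.3675) + (-0.2192)) = 1.9305.
With S = 10 species, ln S = 2.3026, so J = 1.9305/2.3026 = 0.8384, i.e. 0.84 to 2 decimal places.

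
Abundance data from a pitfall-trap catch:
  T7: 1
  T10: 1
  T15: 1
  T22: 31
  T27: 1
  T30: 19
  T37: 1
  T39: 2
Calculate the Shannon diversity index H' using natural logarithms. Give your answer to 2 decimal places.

1.17

Total N = 1+1+1+31+1+19+1+2 = 57, so the proportions are 0.0175, 0.0175, 0.0175, 0.5439, 0.0175, 0.3333, 0.0175, 0.0351 (working shown to 4 dp, full precision carried).
Each pᵢ ln pᵢ term: 0.0175×(-4.0431)=-0.0709, 0.0175×(-4.0431)=-0.0709, 0.0175×(-4.0431)=-0.0709, 0.5439×(-0.6091)=-0.3312, 0.0175×(-4.0431)=-0.0709, 0.3333×(-1.0986)=-0.3662, 0.0175×(-4.0431)=-0.0709, 0.0351×(-3.3499)=-0.1175.
Sum = -1.1696, so H' = 1.17.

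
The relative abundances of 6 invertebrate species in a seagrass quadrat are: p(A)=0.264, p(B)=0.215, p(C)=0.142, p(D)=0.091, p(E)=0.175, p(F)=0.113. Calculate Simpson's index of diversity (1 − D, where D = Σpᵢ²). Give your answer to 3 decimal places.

0.812

D = 0.264² + 0.215² + 0.142² + 0.091² + 0.175² + 0.113² = 0.06970 + 0.04622 + 0.02016 + 0.00828 + 0.03062 + 0.01277 = 0.18776 (working shown to 5 dp, full precision carried).
So 1 − D = 0.81224, i.e. 0.812 to 3 decimal places.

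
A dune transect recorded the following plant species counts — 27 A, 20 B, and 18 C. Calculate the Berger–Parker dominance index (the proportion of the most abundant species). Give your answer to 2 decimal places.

0.42

Total N = 27+20+18 = 65, so the proportions are 0.4154, 0.3077, 0.2769 (working shown to 4 dp, full precision carried).
The largest proportion is 0.4154, i.e. d = 0.42 to 2 decimal places.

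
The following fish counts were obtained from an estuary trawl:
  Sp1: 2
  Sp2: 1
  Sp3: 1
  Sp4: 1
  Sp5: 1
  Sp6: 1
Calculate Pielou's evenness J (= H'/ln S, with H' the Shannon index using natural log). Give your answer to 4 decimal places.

Total N = 2+1+1+1+1+1 = 7, so the proportions are 0.285714, 0.142857, 0.142857, 0.142857, 0.142857, 0.142857 (working shown to 6 dp, full precision carried).
H' = −Σ pᵢ ln pᵢ = −((-0.357932) + (-0.277987) + (-0.277987) + (-0.277987) + (-0.277987) + (-0.277987)) = 1.747868.
With S = 6 species, ln S = 1.791759, so J = 1.747868/1.791759 = 0.975504, i.e. 0.9755 to 4 decimal places.

0.9755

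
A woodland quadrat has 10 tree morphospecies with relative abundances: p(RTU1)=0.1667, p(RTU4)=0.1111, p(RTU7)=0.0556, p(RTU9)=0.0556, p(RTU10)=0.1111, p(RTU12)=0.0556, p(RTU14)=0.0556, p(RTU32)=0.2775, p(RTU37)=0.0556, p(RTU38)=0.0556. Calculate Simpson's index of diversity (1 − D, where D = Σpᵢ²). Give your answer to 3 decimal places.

0.852

D = 0.1667² + 0.1111² + 0.0556² + 0.0556² + 0.1111² + 0.0556² + 0.0556² + 0.2775² + 0.0556² + 0.0556² = 0.02779 + 0.01234 + 0.00309 + 0.00309 + 0.01234 + 0.00309 + 0.00309 + 0.07701 + 0.00309 + 0.00309 = 0.14803 (working shown to 5 dp, full precision carried).
So 1 − D = 0.85197, i.e. 0.852 to 3 decimal places.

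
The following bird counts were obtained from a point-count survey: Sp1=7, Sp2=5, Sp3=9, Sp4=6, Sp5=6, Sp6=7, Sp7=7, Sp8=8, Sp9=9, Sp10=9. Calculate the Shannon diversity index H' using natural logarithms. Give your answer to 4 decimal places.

Total N = 7+5+9+6+6+7+7+8+9+9 = 73, so the proportions are 0.0958904, 0.0684932, 0.1232877, 0.0821918, 0.0821918, 0.0958904, 0.0958904, 0.109589, 0.1232877, 0.1232877 (working shown to 7 dp, full precision carried).
Each pᵢ ln pᵢ term: 0.0958904×(-2.3445493)=-0.2248198, 0.0684932×(-2.6810215)=-0.1836316, 0.1232877×(-2.0932349)=-0.2580701, 0.0821918×(-2.4987000)=-0.2053726, 0.0821918×(-2.4987000)=-0.2053726, 0.0958904×(-2.3445493)=-0.2248198, 0.0958904×(-2.3445493)=-0.2248198, 0.109589×(-2.2110179)=-0.2423033, 0.1232877×(-2.0932349)=-0.2580701, 0.1232877×(-2.0932349)=-0.2580701.
Sum = -2.2853497, so H' = 2.2853.

2.2853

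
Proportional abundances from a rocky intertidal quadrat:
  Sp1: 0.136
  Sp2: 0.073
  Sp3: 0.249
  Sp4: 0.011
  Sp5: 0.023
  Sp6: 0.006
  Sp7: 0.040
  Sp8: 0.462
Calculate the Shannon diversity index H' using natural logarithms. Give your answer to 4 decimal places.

Each pᵢ ln pᵢ term (working shown to 6 dp, full precision carried): 0.136×(-1.995100)=-0.271334, 0.073×(-2.617296)=-0.191063, 0.249×(-1.390302)=-0.346185, 0.011×(-4.509860)=-0.049608, 0.023×(-3.772261)=-0.086762, 0.006×(-5.115996)=-0.030696, 0.04×(-3.218876)=-0.128755, 0.462×(-0.772190)=-0.356752.
Sum = -1.461155, so H' = 1.4612.

1.4612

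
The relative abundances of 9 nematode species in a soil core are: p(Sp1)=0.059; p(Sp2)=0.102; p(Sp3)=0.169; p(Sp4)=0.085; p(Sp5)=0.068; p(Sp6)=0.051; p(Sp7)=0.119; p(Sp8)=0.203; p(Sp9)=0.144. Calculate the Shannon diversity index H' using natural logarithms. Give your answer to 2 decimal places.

Each pᵢ ln pᵢ term (working shown to 4 dp, full precision carried): 0.059×(-2.8302)=-0.1670, 0.102×(-2.2828)=-0.2328, 0.169×(-1.7779)=-0.3005, 0.085×(-2.4651)=-0.2095, 0.068×(-2.6882)=-0.1828, 0.051×(-2.9759)=-0.1518, 0.119×(-2.1286)=-0.2533, 0.203×(-1.5945)=-0.3237, 0.144×(-1.9379)=-0.2791.
Sum = -2.1005, so H' = 2.10.

2.10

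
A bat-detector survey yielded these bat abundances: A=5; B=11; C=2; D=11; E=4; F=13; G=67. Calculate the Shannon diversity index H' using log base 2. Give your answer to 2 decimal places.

Total N = 5+11+2+11+4+13+67 = 113, so the proportions are 0.0442, 0.0973, 0.0177, 0.0973, 0.0354, 0.115, 0.5929 (working shown to 4 dp, full precision carried).
Each pᵢ log₂ pᵢ term: 0.0442×(-4.4983)=-0.1990, 0.0973×(-3.3607)=-0.3272, 0.0177×(-5.8202)=-0.1030, 0.0973×(-3.3607)=-0.3272, 0.0354×(-4.8202)=-0.1706, 0.115×(-3.1197)=-0.3589, 0.5929×(-0.7541)=-0.4471.
Sum = -1.9330, so H' = 1.93.

1.93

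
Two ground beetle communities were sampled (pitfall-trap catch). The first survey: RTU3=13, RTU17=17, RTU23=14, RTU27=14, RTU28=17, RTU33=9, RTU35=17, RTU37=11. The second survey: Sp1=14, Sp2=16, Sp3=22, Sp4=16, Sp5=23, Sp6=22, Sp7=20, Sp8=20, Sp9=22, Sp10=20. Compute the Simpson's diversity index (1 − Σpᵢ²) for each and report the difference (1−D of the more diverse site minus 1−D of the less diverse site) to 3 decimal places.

The first survey: N=112, proportions 0.11607, 0.15179, 0.125, 0.125, 0.15179, 0.08036, 0.15179, 0.09821, giving 1−D = 0.87006 (working shown to 5 dp, full precision carried).
The second survey: N=195, proportions 0.07179, 0.08205, 0.11282, 0.08205, 0.11795, 0.11282, 0.10256, 0.10256, 0.11282, 0.10256, giving 1−D = 0.89773.
Difference = |0.87006 − 0.89773| = 0.02767, i.e. 0.028 to 3 decimal places.

0.028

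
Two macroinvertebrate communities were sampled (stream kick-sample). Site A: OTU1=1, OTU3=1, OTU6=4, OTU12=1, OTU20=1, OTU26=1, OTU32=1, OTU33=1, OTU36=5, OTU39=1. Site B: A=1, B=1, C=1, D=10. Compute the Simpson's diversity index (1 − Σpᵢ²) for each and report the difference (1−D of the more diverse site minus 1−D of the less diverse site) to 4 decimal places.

0.4399

Site A: N=17, proportions 0.058824, 0.058824, 0.235294, 0.058824, 0.058824, 0.058824, 0.058824, 0.058824, 0.294118, 0.058824, giving 1−D = 0.830450 (working shown to 6 dp, full precision carried).
Site B: N=13, proportions 0.076923, 0.076923, 0.076923, 0.769231, giving 1−D = 0.390533.
Difference = |0.830450 − 0.390533| = 0.439917, i.e. 0.4399 to 4 decimal places.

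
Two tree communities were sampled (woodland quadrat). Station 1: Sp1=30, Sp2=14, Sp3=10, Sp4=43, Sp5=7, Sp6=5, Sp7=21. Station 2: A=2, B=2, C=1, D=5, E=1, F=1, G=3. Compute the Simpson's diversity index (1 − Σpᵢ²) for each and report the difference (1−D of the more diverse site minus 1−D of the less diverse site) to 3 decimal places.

0.011

Station 1: N=130, proportions 0.23077, 0.10769, 0.07692, 0.33077, 0.05385, 0.03846, 0.16154, giving 1−D = 0.78935 (working shown to 5 dp, full precision carried).
Station 2: N=15, proportions 0.13333, 0.13333, 0.06667, 0.33333, 0.06667, 0.06667, 0.2, giving 1−D = 0.80000.
Difference = |0.78935 − 0.80000| = 0.01065, i.e. 0.011 to 3 decimal places.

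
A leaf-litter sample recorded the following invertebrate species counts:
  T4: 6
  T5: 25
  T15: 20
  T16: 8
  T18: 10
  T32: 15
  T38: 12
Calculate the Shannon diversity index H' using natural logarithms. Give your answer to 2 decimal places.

Total N = 6+25+20+8+10+15+12 = 96, so the proportions are 0.0625, 0.2604, 0.2083, 0.0833, 0.1042, 0.1562, 0.125 (working shown to 4 dp, full precision carried).
Each pᵢ ln pᵢ term: 0.0625×(-2.7726)=-0.1733, 0.2604×(-1.3455)=-0.3504, 0.2083×(-1.5686)=-0.3268, 0.0833×(-2.4849)=-0.2071, 0.1042×(-2.2618)=-0.2356, 0.1562×(-1.8563)=-0.2900, 0.125×(-2.0794)=-0.2599.
Sum = -1.8431, so H' = 1.84.

1.84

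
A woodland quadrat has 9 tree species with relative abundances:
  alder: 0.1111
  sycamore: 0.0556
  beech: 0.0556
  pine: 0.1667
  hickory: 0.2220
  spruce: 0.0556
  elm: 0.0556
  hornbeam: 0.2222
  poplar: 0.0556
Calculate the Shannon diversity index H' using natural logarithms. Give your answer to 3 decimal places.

Each pᵢ ln pᵢ term (working shown to 5 dp, full precision carried): 0.1111×(-2.19732)=-0.24412, 0.0556×(-2.88957)=-0.16066, 0.0556×(-2.88957)=-0.16066, 0.1667×(-1.79156)=-0.29865, 0.222×(-1.50508)=-0.33413, 0.0556×(-2.88957)=-0.16066, 0.0556×(-2.88957)=-0.16066, 0.2222×(-1.50418)=-0.33423, 0.0556×(-2.88957)=-0.16066.
Sum = -2.01443, so H' = 2.014.

2.014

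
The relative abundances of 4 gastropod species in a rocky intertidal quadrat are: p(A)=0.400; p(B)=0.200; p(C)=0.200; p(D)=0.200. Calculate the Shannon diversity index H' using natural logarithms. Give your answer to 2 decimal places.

Each pᵢ ln pᵢ term (working shown to 4 dp, full precision carried): 0.4×(-0.9163)=-0.3665, 0.2×(-1.6094)=-0.3219, 0.2×(-1.6094)=-0.3219, 0.2×(-1.6094)=-0.3219.
Sum = -1.3322, so H' = 1.33.

1.33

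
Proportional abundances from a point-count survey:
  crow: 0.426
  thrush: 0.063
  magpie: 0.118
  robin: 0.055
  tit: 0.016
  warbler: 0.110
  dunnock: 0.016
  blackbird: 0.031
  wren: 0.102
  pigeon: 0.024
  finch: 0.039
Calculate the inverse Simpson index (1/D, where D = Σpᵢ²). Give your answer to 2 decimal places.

D = 0.426² + 0.063² + 0.118² + 0.055² + 0.016² + 0.11² + 0.016² + 0.031² + 0.102² + 0.024² + 0.039² = 0.181476 + 0.003969 + 0.013924 + 0.003025 + 0.000256 + 0.012100 + 0.000256 + 0.000961 + 0.010404 + 0.000576 + 0.001521 = 0.228468 (working shown to 6 dp, full precision carried).
So 1/D = 4.3770, i.e. 4.38 to 2 decimal places.

4.38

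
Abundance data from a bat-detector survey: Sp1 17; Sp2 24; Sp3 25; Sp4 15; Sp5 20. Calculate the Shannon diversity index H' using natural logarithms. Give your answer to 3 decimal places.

1.591

Total N = 17+24+25+15+20 = 101, so the proportions are 0.16832, 0.23762, 0.24752, 0.14851, 0.19802 (working shown to 5 dp, full precision carried).
Each pᵢ ln pᵢ term: 0.16832×(-1.78191)=-0.29992, 0.23762×(-1.43707)=-0.34148, 0.24752×(-1.39624)=-0.34561, 0.14851×(-1.90707)=-0.28323, 0.19802×(-1.61939)=-0.32067.
Sum = -1.59091, so H' = 1.591.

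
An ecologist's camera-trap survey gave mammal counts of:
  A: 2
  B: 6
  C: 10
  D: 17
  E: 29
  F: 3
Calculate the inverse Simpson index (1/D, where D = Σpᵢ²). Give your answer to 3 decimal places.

Total N = 2+6+10+17+29+3 = 67, so the proportions are 0.0298507, 0.0895522, 0.1492537, 0.2537313, 0.4328358, 0.0447761 (working shown to 7 dp, full precision carried).
D = 0.0298507² + 0.0895522² + 0.1492537² + 0.2537313² + 0.4328358² + 0.0447761² = 0.0008911 + 0.0080196 + 0.0222767 + 0.0643796 + 0.1873468 + 0.0020049 = 0.2849187.
So 1/D = 3.50977, i.e. 3.510 to 3 decimal places.

3.510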